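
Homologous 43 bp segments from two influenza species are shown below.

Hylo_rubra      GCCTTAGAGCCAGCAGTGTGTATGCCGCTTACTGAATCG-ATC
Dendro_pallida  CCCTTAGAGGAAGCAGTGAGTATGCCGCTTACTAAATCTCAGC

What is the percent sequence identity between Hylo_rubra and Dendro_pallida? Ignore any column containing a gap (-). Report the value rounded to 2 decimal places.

Excluding the 1 gap column leaves 42 comparable sites.
Mismatches occur at site 1 (G→C), site 10 (C→G), site 11 (C→A), site 19 (T→A), site 34 (G→A), site 39 (G→T), site 42 (T→G).
35 of the 42 comparable sites match, so the percent identity is 35/42 × 100 = 83.33%.

83.33%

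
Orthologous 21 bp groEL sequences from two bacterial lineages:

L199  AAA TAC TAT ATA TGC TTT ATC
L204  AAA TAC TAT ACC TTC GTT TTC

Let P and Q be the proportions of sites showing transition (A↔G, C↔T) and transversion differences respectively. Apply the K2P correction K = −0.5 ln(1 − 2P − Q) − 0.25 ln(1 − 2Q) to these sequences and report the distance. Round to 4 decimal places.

Mismatches occur at site 11 (T/C, transition), site 12 (A/C, transversion), site 14 (G/T, transversion), site 16 (T/G, transversion), site 19 (A/T, transversion).
Of the 5 differences, 1 transition and 4 transversions over 21 sites: P = 1/21 = 0.047619, Q = 4/21 = 0.190476.
d = −0.5·ln(0.714286) − 0.25·ln(0.619048) = −0.5·(-0.336472) − 0.25·(-0.479572) = 0.2881.

0.2881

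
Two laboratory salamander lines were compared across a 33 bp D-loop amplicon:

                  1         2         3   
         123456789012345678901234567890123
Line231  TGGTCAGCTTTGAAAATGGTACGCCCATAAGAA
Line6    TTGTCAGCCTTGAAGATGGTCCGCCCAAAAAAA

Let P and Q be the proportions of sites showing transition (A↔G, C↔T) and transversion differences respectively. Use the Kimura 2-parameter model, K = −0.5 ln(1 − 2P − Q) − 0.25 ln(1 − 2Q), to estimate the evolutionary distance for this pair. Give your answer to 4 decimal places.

0.2094

Mismatches occur at site 2 (G→T, transversion), site 9 (T→C, transition), site 15 (A→G, transition), site 21 (A→C, transversion), site 28 (T→A, transversion), site 31 (G→A, transition).
Of the 6 differences, 3 transitions and 3 transversions over 33 sites: P = 3/33 = 0.090909, Q = 3/33 = 0.090909.
d = −0.5·ln(0.727273) − 0.25·ln(0.818182) = −0.5·(-0.318453) − 0.25·(-0.200670) = 0.2094.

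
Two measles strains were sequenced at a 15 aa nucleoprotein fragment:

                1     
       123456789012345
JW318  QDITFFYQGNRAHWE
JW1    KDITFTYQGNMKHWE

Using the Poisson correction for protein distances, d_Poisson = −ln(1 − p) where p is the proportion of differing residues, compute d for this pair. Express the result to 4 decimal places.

0.3102

The sequences differ at positions 1 (Q/K), 6 (F/T), 11 (R/M), 12 (A/K).
p = 4/15 = 0.266667.
d = −ln(1 − 0.266667) = −ln(0.733333) = 0.3102.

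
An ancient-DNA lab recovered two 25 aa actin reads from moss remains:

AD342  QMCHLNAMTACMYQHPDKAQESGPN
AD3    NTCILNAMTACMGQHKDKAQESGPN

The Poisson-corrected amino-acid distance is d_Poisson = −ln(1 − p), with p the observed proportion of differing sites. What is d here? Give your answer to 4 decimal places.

0.2231

The sequences differ at positions 1 (Q/N), 2 (M/T), 4 (H/I), 13 (Y/G), 16 (P/K).
p = 5/25 = 0.200000.
d = −ln(1 − 0.200000) = −ln(0.800000) = 0.2231.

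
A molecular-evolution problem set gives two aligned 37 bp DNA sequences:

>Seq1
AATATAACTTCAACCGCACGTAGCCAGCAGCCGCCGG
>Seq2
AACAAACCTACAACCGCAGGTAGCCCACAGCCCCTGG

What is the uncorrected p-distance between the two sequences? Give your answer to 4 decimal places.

Differing sites — 3:T/C; 5:T/A; 7:A/C; 10:T/A; 19:C/G; 26:A/C; 27:G/A; 33:G/C; 35:C/T.
There are 9 differences over 37 sites, so p = 9/37 = 0.2432.

0.2432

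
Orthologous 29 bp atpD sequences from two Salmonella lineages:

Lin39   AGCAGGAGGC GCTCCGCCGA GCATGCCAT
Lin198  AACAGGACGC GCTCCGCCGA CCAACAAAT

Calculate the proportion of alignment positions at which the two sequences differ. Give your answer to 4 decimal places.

The sequences differ at positions 2 (G/A), 8 (G/C), 21 (G/C), 24 (T/A), 25 (G/C), 26 (C/A), 27 (C/A).
There are 7 differences over 29 sites, so p = 7/29 = 0.2414.

0.2414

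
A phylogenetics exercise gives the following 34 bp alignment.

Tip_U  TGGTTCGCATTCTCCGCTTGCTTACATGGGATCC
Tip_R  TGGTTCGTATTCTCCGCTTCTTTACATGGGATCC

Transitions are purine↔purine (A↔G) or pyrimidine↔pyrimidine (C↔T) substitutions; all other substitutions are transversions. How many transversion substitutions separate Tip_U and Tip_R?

1

Mismatches occur at site 8 (C↔T, transition), site 20 (G↔C, transversion), site 21 (C↔T, transition).
Of the 3 differences, 2 transitions and 1 transversion, so the answer is 1.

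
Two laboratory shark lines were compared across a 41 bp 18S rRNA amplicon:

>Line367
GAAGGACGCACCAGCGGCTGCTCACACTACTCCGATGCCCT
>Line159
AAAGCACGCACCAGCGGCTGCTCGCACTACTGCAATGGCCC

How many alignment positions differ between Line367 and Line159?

The sequences differ at positions 1 (G/A), 5 (G/C), 24 (A/G), 32 (C/G), 34 (G/A), 38 (C/G), 41 (T/C).
That gives 7 mismatches out of 41 aligned sites, so the Hamming distance is 7.

7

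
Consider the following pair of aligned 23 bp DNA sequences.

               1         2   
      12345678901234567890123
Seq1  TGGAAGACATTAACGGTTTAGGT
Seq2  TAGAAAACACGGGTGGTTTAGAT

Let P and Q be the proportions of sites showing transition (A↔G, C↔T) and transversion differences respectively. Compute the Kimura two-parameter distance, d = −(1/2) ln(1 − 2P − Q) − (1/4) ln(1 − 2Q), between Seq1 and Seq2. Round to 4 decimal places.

The sequences differ at positions 2 (G/A, transition), 6 (G/A, transition), 10 (T/C, transition), 11 (T/G, transversion), 12 (A/G, transition), 13 (A/G, transition), 14 (C/T, transition), 22 (G/A, transition).
Of the 8 differences, 7 transitions and 1 transversion over 23 sites: P = 7/23 = 0.304348, Q = 1/23 = 0.043478.
d = −0.5·ln(0.347826) − 0.25·ln(0.913044) = −0.5·(-1.056053) − 0.25·(-0.090971) = 0.5508.

0.5508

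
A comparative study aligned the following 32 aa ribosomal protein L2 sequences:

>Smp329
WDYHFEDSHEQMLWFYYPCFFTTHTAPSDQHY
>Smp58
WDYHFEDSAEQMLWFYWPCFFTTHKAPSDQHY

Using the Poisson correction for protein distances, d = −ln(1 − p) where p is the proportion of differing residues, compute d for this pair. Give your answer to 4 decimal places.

The sequences differ at positions 9 (H/A), 17 (Y/W), 25 (T/K).
p = 3/32 = 0.093750.
d = −ln(1 − 0.093750) = −ln(0.906250) = 0.0984.

0.0984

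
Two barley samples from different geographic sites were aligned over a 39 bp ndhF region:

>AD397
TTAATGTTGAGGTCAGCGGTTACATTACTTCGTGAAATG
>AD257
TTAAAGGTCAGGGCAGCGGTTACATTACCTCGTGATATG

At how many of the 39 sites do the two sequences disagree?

The sequences differ at positions 5 (T/A), 7 (T/G), 9 (G/C), 13 (T/G), 29 (T/C), 36 (A/T).
That gives 6 mismatches out of 39 aligned sites, so the Hamming distance is 6.

6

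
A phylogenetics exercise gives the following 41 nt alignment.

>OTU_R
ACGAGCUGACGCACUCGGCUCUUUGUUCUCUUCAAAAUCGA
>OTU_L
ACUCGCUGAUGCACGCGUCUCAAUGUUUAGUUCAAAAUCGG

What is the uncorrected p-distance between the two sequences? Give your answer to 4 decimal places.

Differing sites — 3:G/U; 4:A/C; 10:C/U; 15:U/G; 18:G/U; 22:U/A; 23:U/A; 28:C/U; 29:U/A; 30:C/G; 41:A/G.
There are 11 differences over 41 sites, so p = 11/41 = 0.2683.

0.2683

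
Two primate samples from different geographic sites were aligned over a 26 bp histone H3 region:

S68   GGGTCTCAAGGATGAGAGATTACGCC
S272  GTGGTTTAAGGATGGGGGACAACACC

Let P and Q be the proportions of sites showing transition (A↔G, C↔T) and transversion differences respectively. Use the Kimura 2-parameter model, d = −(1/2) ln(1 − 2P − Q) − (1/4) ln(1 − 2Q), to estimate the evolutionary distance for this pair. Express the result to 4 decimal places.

Differing sites — 2:G/T (Tv); 4:T/G (Tv); 5:C/T (Ti); 7:C/T (Ti); 15:A/G (Ti); 17:A/G (Ti); 20:T/C (Ti); 21:T/A (Tv); 24:G/A (Ti).
Of the 9 differences, 6 transitions and 3 transversions over 26 sites: P = 6/26 = 0.230769, Q = 3/26 = 0.115385.
d = −0.5·ln(0.423077) − 0.25·ln(0.769230) = −0.5·(-0.860201) − 0.25·(-0.262365) = 0.4957.

0.4957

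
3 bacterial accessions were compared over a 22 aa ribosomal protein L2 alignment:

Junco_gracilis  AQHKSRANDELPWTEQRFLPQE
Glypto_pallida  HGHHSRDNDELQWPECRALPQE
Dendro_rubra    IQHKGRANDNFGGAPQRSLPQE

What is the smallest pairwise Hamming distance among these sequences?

8

Pairwise Hamming distances:
  Junco_gracilis vs Glypto_pallida: 8
  Junco_gracilis vs Dendro_rubra: 9
  Glypto_pallida vs Dendro_rubra: 13
The smallest is 8, between Junco_gracilis and Glypto_pallida.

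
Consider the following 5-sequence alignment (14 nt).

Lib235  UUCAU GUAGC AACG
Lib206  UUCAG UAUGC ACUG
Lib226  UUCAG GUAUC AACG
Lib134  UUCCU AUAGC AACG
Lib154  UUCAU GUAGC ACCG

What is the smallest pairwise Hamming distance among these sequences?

1

Pairwise Hamming distances:
  Lib235 vs Lib206: 6
  Lib235 vs Lib226: 2
  Lib235 vs Lib134: 2
  Lib235 vs Lib154: 1
  Lib206 vs Lib226: 6
  Lib206 vs Lib134: 7
  Lib206 vs Lib154: 5
  Lib226 vs Lib134: 4
  Lib226 vs Lib154: 3
  Lib134 vs Lib154: 3
The smallest is 1, between Lib235 and Lib154.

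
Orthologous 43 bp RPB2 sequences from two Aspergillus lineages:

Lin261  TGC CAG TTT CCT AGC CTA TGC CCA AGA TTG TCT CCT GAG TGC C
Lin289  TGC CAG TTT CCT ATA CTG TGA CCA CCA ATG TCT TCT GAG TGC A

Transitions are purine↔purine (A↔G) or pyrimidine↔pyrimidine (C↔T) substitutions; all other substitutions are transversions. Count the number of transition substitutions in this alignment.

2

The sequences differ at positions 14 (G/T, transversion), 15 (C/A, transversion), 18 (A/G, transition), 21 (C/A, transversion), 25 (A/C, transversion), 26 (G/C, transversion), 28 (T/A, transversion), 34 (C/T, transition), 43 (C/A, transversion).
Of the 9 differences, 2 transitions and 7 transversions, so the answer is 2.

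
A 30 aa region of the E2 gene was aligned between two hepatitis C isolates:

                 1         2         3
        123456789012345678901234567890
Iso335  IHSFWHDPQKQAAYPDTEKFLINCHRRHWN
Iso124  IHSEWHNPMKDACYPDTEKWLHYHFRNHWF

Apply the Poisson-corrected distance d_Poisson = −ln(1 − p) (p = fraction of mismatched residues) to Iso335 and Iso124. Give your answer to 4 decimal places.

0.5108

Mismatches occur at site 4 (F↔E), site 7 (D↔N), site 9 (Q↔M), site 11 (Q↔D), site 13 (A↔C), site 20 (F↔W), site 22 (I↔H), site 23 (N↔Y), site 24 (C↔H), site 25 (H↔F), site 27 (R↔N), site 30 (N↔F).
p = 12/30 = 0.400000.
d = −ln(1 − 0.400000) = −ln(0.600000) = 0.5108.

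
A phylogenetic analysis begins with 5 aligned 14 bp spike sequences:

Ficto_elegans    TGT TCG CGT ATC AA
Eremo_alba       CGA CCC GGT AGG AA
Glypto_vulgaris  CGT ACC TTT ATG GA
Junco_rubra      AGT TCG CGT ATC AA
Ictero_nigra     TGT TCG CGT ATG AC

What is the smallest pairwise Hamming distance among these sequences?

1

Pairwise Hamming distances:
  Ficto_elegans vs Eremo_alba: 7
  Ficto_elegans vs Glypto_vulgaris: 7
  Ficto_elegans vs Junco_rubra: 1
  Ficto_elegans vs Ictero_nigra: 2
  Eremo_alba vs Glypto_vulgaris: 6
  Eremo_alba vs Junco_rubra: 7
  Eremo_alba vs Ictero_nigra: 7
  Glypto_vulgaris vs Junco_rubra: 7
  Glypto_vulgaris vs Ictero_nigra: 7
  Junco_rubra vs Ictero_nigra: 3
The smallest is 1, between Ficto_elegans and Junco_rubra.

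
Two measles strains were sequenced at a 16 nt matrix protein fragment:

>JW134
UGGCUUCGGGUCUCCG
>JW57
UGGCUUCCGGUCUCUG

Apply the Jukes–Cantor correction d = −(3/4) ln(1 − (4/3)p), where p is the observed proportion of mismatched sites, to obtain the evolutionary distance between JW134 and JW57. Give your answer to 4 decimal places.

0.1367

Differing sites — 8:G/C; 15:C/U.
p = 2/16 = 0.125000.
d = −0.75 · ln(1 − (4/3)·0.125000) = −0.75 · ln(0.833333) = −0.75 · (-0.182322) = 0.1367.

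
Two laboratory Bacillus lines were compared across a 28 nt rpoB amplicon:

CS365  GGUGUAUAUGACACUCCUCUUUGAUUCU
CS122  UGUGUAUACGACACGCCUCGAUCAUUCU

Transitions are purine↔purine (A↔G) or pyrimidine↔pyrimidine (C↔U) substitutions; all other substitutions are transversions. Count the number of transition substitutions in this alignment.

1

Differing sites — 1:G/U (Tv); 9:U/C (Ti); 15:U/G (Tv); 20:U/G (Tv); 21:U/A (Tv); 23:G/C (Tv).
Of the 6 differences, 1 transition and 5 transversions, so the answer is 1.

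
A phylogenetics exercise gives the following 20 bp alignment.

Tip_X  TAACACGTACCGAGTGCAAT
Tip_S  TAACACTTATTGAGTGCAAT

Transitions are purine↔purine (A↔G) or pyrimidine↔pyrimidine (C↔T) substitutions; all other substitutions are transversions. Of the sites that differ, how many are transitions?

Mismatches occur at site 7 (G↔T, transversion), site 10 (C↔T, transition), site 11 (C↔T, transition).
Of the 3 differences, 2 transitions and 1 transversion, so the answer is 2.

2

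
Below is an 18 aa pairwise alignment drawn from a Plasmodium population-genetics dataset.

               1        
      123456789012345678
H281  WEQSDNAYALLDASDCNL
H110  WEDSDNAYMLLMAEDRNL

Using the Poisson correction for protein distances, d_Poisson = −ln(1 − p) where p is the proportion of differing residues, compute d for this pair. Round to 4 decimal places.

The sequences differ at positions 3 (Q/D), 9 (A/M), 12 (D/M), 14 (S/E), 16 (C/R).
p = 5/18 = 0.277778.
d = −ln(1 − 0.277778) = −ln(0.722222) = 0.3254.

0.3254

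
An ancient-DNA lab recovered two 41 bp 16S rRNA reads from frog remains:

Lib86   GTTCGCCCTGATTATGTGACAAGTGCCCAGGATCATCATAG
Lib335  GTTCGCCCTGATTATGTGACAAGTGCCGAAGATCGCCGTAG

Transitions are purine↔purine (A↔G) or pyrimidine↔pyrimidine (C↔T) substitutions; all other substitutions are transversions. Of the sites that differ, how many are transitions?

Mismatches occur at site 28 (C→G, transversion), site 30 (G→A, transition), site 35 (A→G, transition), site 36 (T→C, transition), site 38 (A→G, transition).
Of the 5 differences, 4 transitions and 1 transversion, so the answer is 4.

4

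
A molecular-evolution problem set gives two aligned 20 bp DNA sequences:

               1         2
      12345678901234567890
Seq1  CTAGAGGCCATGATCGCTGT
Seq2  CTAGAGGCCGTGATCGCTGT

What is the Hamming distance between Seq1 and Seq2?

1

The sequences differ at position 10 (A/G).
That gives 1 mismatch out of 20 aligned sites, so the Hamming distance is 1.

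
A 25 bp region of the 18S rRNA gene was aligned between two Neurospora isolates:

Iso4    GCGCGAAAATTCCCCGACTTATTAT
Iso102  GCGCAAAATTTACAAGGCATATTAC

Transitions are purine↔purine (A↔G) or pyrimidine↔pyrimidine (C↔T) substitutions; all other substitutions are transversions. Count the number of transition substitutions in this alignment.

3

The sequences differ at positions 5 (G/A, transition), 9 (A/T, transversion), 12 (C/A, transversion), 14 (C/A, transversion), 15 (C/A, transversion), 17 (A/G, transition), 19 (T/A, transversion), 25 (T/C, transition).
Of the 8 differences, 3 transitions and 5 transversions, so the answer is 3.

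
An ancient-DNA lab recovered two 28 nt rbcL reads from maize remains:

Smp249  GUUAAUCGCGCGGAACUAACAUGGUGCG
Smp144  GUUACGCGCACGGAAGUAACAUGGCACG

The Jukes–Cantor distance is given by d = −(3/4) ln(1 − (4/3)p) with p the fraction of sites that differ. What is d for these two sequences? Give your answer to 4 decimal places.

The sequences differ at positions 5 (A/C), 6 (U/G), 10 (G/A), 16 (C/G), 25 (U/C), 26 (G/A).
p = 6/28 = 0.214286.
d = −0.75 · ln(1 − (4/3)·0.214286) = −0.75 · ln(0.714285) = −0.75 · (-0.336473) = 0.2524.

0.2524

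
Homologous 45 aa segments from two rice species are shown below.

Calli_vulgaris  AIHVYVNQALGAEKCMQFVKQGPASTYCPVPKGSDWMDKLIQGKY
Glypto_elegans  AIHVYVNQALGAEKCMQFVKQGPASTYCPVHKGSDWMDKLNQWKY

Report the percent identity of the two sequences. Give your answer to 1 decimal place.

93.3%

Mismatches occur at site 31 (P/H), site 41 (I/N), site 43 (G/W).
42 of the 45 sites match, so the percent identity is 42/45 × 100 = 93.3%.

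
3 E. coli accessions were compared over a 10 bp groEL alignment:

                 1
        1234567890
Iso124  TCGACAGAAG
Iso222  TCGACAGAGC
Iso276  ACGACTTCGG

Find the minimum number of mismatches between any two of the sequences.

2

Pairwise Hamming distances:
  Iso124 vs Iso222: 2
  Iso124 vs Iso276: 5
  Iso222 vs Iso276: 5
The smallest is 2, between Iso124 and Iso222.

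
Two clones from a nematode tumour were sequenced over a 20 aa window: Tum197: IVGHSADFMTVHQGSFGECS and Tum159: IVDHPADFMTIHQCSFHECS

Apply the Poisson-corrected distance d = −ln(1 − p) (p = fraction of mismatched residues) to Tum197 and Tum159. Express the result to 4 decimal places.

Mismatches occur at site 3 (G→D), site 5 (S→P), site 11 (V→I), site 14 (G→C), site 17 (G→H).
p = 5/20 = 0.250000.
d = −ln(1 − 0.250000) = −ln(0.750000) = 0.2877.

0.2877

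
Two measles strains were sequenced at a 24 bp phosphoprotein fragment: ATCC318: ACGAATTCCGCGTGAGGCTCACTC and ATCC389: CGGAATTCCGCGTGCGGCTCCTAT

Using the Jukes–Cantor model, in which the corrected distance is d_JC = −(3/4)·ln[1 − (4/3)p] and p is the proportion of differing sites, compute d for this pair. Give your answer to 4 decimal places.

Differing sites — 1:A/C; 2:C/G; 15:A/C; 21:A/C; 22:C/T; 23:T/A; 24:C/T.
p = 7/24 = 0.291667.
d = −0.75 · ln(1 − (4/3)·0.291667) = −0.75 · ln(0.611111) = −0.75 · (-0.492477) = 0.3694.

0.3694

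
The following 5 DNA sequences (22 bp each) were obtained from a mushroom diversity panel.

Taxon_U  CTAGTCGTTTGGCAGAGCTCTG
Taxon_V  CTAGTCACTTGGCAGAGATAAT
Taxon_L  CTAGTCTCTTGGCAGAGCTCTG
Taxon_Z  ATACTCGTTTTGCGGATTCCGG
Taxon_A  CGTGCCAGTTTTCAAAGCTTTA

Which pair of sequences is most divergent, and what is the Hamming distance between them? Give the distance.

16

Pairwise Hamming distances:
  Taxon_U vs Taxon_V: 6
  Taxon_U vs Taxon_L: 2
  Taxon_U vs Taxon_Z: 8
  Taxon_U vs Taxon_A: 10
  Taxon_V vs Taxon_L: 5
  Taxon_V vs Taxon_Z: 12
  Taxon_V vs Taxon_A: 11
  Taxon_L vs Taxon_Z: 10
  Taxon_L vs Taxon_A: 10
  Taxon_Z vs Taxon_A: 16
The largest is 16, between Taxon_Z and Taxon_A.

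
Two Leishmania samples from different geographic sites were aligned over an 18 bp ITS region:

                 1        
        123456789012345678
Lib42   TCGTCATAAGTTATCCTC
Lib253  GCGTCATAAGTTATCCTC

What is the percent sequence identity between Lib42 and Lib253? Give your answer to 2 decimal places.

94.44%

The sequences differ at position 1 (T/G).
17 of the 18 sites match, so the percent identity is 17/18 × 100 = 94.44%.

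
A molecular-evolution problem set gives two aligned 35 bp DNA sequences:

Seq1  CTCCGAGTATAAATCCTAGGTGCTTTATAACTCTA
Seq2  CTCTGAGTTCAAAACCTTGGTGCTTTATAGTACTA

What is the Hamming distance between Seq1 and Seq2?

Differing sites — 4:C/T; 9:A/T; 10:T/C; 14:T/A; 18:A/T; 30:A/G; 31:C/T; 32:T/A.
That gives 8 mismatches out of 35 aligned sites, so the Hamming distance is 8.

8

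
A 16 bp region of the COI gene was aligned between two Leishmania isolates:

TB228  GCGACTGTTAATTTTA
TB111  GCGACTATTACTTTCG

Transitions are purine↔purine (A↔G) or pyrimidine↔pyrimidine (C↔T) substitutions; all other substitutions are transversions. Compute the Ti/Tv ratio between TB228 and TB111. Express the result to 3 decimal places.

Mismatches occur at site 7 (G↔A, transition), site 11 (A↔C, transversion), site 15 (T↔C, transition), site 16 (A↔G, transition).
Of the 4 differences, 3 transitions and 1 transversion, so Ti/Tv = 3/1 = 3.000.

3.000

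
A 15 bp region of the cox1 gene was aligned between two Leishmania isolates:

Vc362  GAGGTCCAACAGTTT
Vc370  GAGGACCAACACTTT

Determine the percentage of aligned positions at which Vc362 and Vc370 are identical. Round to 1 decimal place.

86.7%

Differing sites — 5:T/A; 12:G/C.
13 of the 15 sites match, so the percent identity is 13/15 × 100 = 86.7%.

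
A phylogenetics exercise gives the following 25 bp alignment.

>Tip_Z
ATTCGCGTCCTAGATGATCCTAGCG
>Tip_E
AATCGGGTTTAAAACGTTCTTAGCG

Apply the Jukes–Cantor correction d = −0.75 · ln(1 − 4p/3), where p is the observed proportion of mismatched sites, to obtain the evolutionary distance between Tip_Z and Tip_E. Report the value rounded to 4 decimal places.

0.4904

Mismatches occur at site 2 (T→A), site 6 (C→G), site 9 (C→T), site 10 (C→T), site 11 (T→A), site 13 (G→A), site 15 (T→C), site 17 (A→T), site 20 (C→T).
p = 9/25 = 0.360000.
d = −0.75 · ln(1 − (4/3)·0.360000) = −0.75 · ln(0.520000) = −0.75 · (-0.653926) = 0.4904.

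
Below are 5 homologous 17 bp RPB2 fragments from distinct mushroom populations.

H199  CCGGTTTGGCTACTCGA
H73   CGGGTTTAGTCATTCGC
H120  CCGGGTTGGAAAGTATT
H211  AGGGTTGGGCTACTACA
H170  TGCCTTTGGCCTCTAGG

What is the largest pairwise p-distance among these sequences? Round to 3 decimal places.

0.647

Pairwise Hamming distances:
  H199 vs H73: 6
  H199 vs H120: 7
  H199 vs H211: 5
  H199 vs H170: 8
  H73 vs H120: 9
  H73 vs H211: 9
  H73 vs H170: 9
  H120 vs H211: 9
  H120 vs H170: 11
  H211 vs H170: 8
The largest is 11 mismatches, between H120 and H170; p = 11/17 = 0.647.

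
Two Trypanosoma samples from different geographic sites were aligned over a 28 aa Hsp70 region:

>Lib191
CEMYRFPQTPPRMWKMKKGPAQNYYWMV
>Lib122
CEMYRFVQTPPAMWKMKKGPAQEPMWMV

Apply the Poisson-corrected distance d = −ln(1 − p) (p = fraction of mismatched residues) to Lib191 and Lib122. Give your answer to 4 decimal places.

The sequences differ at positions 7 (P/V), 12 (R/A), 23 (N/E), 24 (Y/P), 25 (Y/M).
p = 5/28 = 0.178571.
d = −ln(1 − 0.178571) = −ln(0.821429) = 0.1967.

0.1967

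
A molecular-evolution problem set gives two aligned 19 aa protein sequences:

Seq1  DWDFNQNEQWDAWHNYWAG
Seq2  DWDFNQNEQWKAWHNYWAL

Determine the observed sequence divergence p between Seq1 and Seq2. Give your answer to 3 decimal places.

Differing sites — 11:D/K; 19:G/L.
There are 2 differences over 19 sites, so p = 2/19 = 0.105.

0.105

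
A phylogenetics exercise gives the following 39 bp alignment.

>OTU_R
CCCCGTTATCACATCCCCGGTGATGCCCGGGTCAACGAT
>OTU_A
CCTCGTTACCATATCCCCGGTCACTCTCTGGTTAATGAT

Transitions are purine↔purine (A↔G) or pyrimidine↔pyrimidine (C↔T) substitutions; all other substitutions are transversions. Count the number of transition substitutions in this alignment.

The sequences differ at positions 3 (C/T, transition), 9 (T/C, transition), 12 (C/T, transition), 22 (G/C, transversion), 24 (T/C, transition), 25 (G/T, transversion), 27 (C/T, transition), 29 (G/T, transversion), 33 (C/T, transition), 36 (C/T, transition).
Of the 10 differences, 7 transitions and 3 transversions, so the answer is 7.

7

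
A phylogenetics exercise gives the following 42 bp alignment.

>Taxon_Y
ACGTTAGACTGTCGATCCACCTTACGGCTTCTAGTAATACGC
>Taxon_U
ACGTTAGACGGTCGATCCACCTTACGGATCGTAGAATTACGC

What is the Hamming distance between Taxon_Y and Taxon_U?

Differing sites — 10:T/G; 28:C/A; 30:T/C; 31:C/G; 35:T/A; 37:A/T.
That gives 6 mismatches out of 42 aligned sites, so the Hamming distance is 6.

6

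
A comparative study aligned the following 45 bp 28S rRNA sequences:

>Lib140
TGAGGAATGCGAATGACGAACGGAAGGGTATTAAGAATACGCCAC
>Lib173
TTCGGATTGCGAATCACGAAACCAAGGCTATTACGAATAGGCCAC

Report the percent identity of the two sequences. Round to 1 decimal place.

Differing sites — 2:G/T; 3:A/C; 7:A/T; 15:G/C; 21:C/A; 22:G/C; 23:G/C; 28:G/C; 34:A/C; 40:C/G.
35 of the 45 sites match, so the percent identity is 35/45 × 100 = 77.8%.

77.8%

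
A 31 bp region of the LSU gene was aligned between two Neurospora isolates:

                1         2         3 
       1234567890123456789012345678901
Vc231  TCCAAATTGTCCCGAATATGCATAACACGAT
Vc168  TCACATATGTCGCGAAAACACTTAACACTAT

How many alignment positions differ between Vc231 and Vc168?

10

Mismatches occur at site 3 (C→A), site 4 (A→C), site 6 (A→T), site 7 (T→A), site 12 (C→G), site 17 (T→A), site 19 (T→C), site 20 (G→A), site 22 (A→T), site 29 (G→T).
That gives 10 mismatches out of 31 aligned sites, so the Hamming distance is 10.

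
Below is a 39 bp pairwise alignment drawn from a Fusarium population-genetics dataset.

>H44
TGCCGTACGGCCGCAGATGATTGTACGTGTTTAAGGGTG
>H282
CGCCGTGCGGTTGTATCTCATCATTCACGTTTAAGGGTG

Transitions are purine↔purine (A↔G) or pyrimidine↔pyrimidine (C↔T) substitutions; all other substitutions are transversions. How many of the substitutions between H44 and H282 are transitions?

Differing sites — 1:T/C (Ti); 7:A/G (Ti); 11:C/T (Ti); 12:C/T (Ti); 14:C/T (Ti); 16:G/T (Tv); 17:A/C (Tv); 19:G/C (Tv); 22:T/C (Ti); 23:G/A (Ti); 25:A/T (Tv); 27:G/A (Ti); 28:T/C (Ti).
Of the 13 differences, 9 transitions and 4 transversions, so the answer is 9.

9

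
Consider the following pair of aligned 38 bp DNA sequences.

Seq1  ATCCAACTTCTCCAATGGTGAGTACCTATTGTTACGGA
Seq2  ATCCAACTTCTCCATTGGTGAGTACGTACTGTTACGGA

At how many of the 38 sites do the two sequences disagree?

Differing sites — 15:A/T; 26:C/G; 29:T/C.
That gives 3 mismatches out of 38 aligned sites, so the Hamming distance is 3.

3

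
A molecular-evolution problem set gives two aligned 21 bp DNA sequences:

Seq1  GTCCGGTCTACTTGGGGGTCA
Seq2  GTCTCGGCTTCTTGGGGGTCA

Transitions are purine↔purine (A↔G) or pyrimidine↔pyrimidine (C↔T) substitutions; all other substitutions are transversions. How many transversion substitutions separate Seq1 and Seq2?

3

Mismatches occur at site 4 (C→T, transition), site 5 (G→C, transversion), site 7 (T→G, transversion), site 10 (A→T, transversion).
Of the 4 differences, 1 transition and 3 transversions, so the answer is 3.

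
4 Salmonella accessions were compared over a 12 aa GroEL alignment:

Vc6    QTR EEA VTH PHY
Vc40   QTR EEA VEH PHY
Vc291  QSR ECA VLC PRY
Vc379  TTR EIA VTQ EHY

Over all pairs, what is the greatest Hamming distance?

Pairwise Hamming distances:
  Vc6 vs Vc40: 1
  Vc6 vs Vc291: 5
  Vc6 vs Vc379: 4
  Vc40 vs Vc291: 5
  Vc40 vs Vc379: 5
  Vc291 vs Vc379: 7
The largest is 7, between Vc291 and Vc379.

7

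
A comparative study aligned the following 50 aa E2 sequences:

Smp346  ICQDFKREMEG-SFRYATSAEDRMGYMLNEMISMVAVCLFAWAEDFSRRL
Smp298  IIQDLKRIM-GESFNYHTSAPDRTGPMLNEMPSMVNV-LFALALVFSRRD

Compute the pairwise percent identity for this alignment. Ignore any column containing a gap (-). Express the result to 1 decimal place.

70.2%

Excluding the 3 gap columns leaves 47 comparable sites.
The sequences differ at positions 2 (C/I), 5 (F/L), 8 (E/I), 15 (R/N), 17 (A/H), 21 (E/P), 24 (M/T), 26 (Y/P), 32 (I/P), 36 (A/N), 42 (W/L), 44 (E/L), 45 (D/V), 50 (L/D).
33 of the 47 comparable sites match, so the percent identity is 33/47 × 100 = 70.2%.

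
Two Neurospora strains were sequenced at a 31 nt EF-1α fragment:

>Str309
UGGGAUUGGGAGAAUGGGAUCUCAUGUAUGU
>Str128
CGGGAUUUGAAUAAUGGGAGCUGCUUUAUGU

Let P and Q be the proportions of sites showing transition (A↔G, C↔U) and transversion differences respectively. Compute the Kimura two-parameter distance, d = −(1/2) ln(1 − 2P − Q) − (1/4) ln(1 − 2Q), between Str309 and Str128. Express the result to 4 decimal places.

The sequences differ at positions 1 (U/C, transition), 8 (G/U, transversion), 10 (G/A, transition), 12 (G/U, transversion), 20 (U/G, transversion), 23 (C/G, transversion), 24 (A/C, transversion), 26 (G/U, transversion).
Of the 8 differences, 2 transitions and 6 transversions over 31 sites: P = 2/31 = 0.064516, Q = 6/31 = 0.193548.
d = −0.5·ln(0.677420) − 0.25·ln(0.612904) = −0.5·(-0.389464) − 0.25·(-0.489547) = 0.3171.

0.3171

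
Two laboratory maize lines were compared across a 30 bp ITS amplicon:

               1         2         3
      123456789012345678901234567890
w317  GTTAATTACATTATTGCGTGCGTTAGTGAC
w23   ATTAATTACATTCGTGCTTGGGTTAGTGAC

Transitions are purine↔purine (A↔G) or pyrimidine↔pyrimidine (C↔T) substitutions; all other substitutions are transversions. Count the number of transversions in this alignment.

4

The sequences differ at positions 1 (G/A, transition), 13 (A/C, transversion), 14 (T/G, transversion), 18 (G/T, transversion), 21 (C/G, transversion).
Of the 5 differences, 1 transition and 4 transversions, so the answer is 4.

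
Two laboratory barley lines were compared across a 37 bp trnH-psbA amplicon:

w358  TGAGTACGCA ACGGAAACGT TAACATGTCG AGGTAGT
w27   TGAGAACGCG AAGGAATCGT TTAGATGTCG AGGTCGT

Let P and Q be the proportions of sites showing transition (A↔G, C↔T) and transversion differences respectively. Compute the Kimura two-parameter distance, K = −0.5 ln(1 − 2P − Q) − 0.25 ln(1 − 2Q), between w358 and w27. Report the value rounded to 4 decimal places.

0.2198

Differing sites — 5:T/A (Tv); 10:A/G (Ti); 12:C/A (Tv); 17:A/T (Tv); 22:A/T (Tv); 24:C/G (Tv); 35:A/C (Tv).
Of the 7 differences, 1 transition and 6 transversions over 37 sites: P = 1/37 = 0.027027, Q = 6/37 = 0.162162.
d = −0.5·ln(0.783784) − 0.25·ln(0.675676) = −0.5·(-0.243622) − 0.25·(-0.392042) = 0.2198.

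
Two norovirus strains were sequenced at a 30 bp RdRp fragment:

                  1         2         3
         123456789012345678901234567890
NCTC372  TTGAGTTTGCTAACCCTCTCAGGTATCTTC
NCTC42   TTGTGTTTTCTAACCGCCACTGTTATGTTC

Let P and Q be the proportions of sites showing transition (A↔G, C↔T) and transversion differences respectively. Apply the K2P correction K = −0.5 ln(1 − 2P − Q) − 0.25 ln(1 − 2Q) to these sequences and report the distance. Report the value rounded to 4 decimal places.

0.3355

The sequences differ at positions 4 (A/T, transversion), 9 (G/T, transversion), 16 (C/G, transversion), 17 (T/C, transition), 19 (T/A, transversion), 21 (A/T, transversion), 23 (G/T, transversion), 27 (C/G, transversion).
Of the 8 differences, 1 transition and 7 transversions over 30 sites: P = 1/30 = 0.033333, Q = 7/30 = 0.233333.
d = −0.5·ln(0.700001) − 0.25·ln(0.533334) = −0.5·(-0.356674) − 0.25·(-0.628607) = 0.3355.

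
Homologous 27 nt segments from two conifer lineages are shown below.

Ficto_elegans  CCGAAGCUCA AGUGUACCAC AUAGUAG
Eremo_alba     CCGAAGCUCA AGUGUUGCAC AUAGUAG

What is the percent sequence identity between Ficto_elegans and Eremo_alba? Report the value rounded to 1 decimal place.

92.6%

Mismatches occur at site 16 (A→U), site 17 (C→G).
25 of the 27 sites match, so the percent identity is 25/27 × 100 = 92.6%.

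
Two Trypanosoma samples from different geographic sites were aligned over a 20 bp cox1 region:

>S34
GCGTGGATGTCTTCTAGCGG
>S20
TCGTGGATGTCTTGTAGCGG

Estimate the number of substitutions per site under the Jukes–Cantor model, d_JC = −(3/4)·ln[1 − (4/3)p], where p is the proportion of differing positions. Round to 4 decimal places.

Differing sites — 1:G/T; 14:C/G.
p = 2/20 = 0.100000.
d = −0.75 · ln(1 − (4/3)·0.100000) = −0.75 · ln(0.866667) = −0.75 · (-0.143100) = 0.1073.

0.1073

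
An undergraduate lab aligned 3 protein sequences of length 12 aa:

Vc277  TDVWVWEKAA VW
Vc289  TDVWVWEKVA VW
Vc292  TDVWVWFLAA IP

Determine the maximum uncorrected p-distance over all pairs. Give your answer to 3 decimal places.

Pairwise Hamming distances:
  Vc277 vs Vc289: 1
  Vc277 vs Vc292: 4
  Vc289 vs Vc292: 5
The largest is 5 mismatches, between Vc289 and Vc292; p = 5/12 = 0.417.

0.417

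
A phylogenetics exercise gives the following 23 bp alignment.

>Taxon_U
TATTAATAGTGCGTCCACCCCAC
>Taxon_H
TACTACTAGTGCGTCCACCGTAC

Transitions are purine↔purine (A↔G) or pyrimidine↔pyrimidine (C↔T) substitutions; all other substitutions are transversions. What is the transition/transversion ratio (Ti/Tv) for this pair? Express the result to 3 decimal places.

Mismatches occur at site 3 (T/C, transition), site 6 (A/C, transversion), site 20 (C/G, transversion), site 21 (C/T, transition).
Of the 4 differences, 2 transitions and 2 transversions, so Ti/Tv = 2/2 = 1.000.

1.000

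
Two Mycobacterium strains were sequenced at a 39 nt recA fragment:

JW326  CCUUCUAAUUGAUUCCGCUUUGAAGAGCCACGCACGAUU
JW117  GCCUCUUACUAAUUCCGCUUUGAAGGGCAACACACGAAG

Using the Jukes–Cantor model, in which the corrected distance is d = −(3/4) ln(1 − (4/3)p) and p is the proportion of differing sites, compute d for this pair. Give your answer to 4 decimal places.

Mismatches occur at site 1 (C→G), site 3 (U→C), site 7 (A→U), site 9 (U→C), site 11 (G→A), site 26 (A→G), site 29 (C→A), site 32 (G→A), site 38 (U→A), site 39 (U→G).
p = 10/39 = 0.256410.
d = −0.75 · ln(1 − (4/3)·0.256410) = −0.75 · ln(0.658120) = −0.75 · (-0.418368) = 0.3138.

0.3138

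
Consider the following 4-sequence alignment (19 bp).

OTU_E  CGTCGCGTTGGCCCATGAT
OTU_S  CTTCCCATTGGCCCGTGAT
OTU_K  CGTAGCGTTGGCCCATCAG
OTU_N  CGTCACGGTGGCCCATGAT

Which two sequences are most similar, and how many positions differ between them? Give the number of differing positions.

2

Pairwise Hamming distances:
  OTU_E vs OTU_S: 4
  OTU_E vs OTU_K: 3
  OTU_E vs OTU_N: 2
  OTU_S vs OTU_K: 7
  OTU_S vs OTU_N: 5
  OTU_K vs OTU_N: 5
The smallest is 2, between OTU_E and OTU_N.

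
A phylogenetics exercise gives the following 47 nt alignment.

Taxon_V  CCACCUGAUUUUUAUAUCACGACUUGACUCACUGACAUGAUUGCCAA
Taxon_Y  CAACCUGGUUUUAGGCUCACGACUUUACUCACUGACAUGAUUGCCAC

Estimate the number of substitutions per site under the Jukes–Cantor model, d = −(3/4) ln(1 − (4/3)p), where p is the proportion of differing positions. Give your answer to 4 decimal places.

The sequences differ at positions 2 (C/A), 8 (A/G), 13 (U/A), 14 (A/G), 15 (U/G), 16 (A/C), 26 (G/U), 47 (A/C).
p = 8/47 = 0.170213.
d = −0.75 · ln(1 − (4/3)·0.170213) = −0.75 · ln(0.773049) = −0.75 · (-0.257413) = 0.1931.

0.1931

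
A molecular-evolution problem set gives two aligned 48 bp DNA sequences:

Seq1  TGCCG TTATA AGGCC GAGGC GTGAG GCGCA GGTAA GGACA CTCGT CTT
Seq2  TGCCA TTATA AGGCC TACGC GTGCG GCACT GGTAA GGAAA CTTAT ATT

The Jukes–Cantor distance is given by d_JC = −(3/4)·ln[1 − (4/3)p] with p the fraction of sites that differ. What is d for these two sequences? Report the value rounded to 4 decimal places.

0.2441

Differing sites — 5:G/A; 16:G/T; 18:G/C; 24:A/C; 28:G/A; 30:A/T; 39:C/A; 43:C/T; 44:G/A; 46:C/A.
p = 10/48 = 0.208333.
d = −0.75 · ln(1 − (4/3)·0.208333) = −0.75 · ln(0.722223) = −0.75 · (-0.325421) = 0.2441.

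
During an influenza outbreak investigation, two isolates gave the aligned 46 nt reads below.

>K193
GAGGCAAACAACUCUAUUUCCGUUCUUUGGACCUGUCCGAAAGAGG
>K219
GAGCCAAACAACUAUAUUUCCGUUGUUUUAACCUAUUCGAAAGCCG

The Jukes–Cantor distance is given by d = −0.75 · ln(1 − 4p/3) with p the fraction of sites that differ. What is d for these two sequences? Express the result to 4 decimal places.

The sequences differ at positions 4 (G/C), 14 (C/A), 25 (C/G), 29 (G/U), 30 (G/A), 35 (G/A), 37 (C/U), 44 (A/C), 45 (G/C).
p = 9/46 = 0.195652.
d = −0.75 · ln(1 − (4/3)·0.195652) = −0.75 · ln(0.739131) = −0.75 · (-0.302280) = 0.2267.

0.2267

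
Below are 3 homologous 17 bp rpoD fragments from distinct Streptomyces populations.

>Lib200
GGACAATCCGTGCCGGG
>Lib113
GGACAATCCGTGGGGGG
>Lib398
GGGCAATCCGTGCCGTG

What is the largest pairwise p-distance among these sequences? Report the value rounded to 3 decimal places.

Pairwise Hamming distances:
  Lib200 vs Lib113: 2
  Lib200 vs Lib398: 2
  Lib113 vs Lib398: 4
The largest is 4 mismatches, between Lib113 and Lib398; p = 4/17 = 0.235.

0.235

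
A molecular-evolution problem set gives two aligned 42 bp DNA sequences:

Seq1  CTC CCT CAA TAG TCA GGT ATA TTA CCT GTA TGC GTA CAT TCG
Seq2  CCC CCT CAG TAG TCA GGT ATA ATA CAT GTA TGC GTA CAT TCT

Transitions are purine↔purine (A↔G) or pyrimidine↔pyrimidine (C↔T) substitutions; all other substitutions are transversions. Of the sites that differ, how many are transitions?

Mismatches occur at site 2 (T→C, transition), site 9 (A→G, transition), site 22 (T→A, transversion), site 26 (C→A, transversion), site 42 (G→T, transversion).
Of the 5 differences, 2 transitions and 3 transversions, so the answer is 2.

2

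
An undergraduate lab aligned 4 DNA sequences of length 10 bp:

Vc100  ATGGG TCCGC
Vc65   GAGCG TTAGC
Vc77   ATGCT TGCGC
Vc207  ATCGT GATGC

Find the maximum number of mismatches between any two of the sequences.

8

Pairwise Hamming distances:
  Vc100 vs Vc65: 5
  Vc100 vs Vc77: 3
  Vc100 vs Vc207: 5
  Vc65 vs Vc77: 5
  Vc65 vs Vc207: 8
  Vc77 vs Vc207: 5
The largest is 8, between Vc65 and Vc207.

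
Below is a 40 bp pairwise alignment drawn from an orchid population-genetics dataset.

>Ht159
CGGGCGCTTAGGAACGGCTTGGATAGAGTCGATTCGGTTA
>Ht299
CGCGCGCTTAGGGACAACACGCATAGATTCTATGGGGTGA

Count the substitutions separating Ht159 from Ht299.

Mismatches occur at site 3 (G↔C), site 13 (A↔G), site 16 (G↔A), site 17 (G↔A), site 19 (T↔A), site 20 (T↔C), site 22 (G↔C), site 28 (G↔T), site 31 (G↔T), site 34 (T↔G), site 35 (C↔G), site 39 (T↔G).
That gives 12 mismatches out of 40 aligned sites, so the Hamming distance is 12.

12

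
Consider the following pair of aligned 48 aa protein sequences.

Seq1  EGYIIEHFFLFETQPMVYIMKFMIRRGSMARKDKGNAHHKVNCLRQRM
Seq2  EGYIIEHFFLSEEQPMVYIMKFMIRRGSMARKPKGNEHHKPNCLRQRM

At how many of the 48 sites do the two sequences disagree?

Differing sites — 11:F/S; 13:T/E; 33:D/P; 37:A/E; 41:V/P.
That gives 5 mismatches out of 48 aligned sites, so the Hamming distance is 5.

5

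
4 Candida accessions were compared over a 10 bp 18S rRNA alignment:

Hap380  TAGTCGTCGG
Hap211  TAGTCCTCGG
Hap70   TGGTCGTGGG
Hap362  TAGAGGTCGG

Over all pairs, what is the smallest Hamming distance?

Pairwise Hamming distances:
  Hap380 vs Hap211: 1
  Hap380 vs Hap70: 2
  Hap380 vs Hap362: 2
  Hap211 vs Hap70: 3
  Hap211 vs Hap362: 3
  Hap70 vs Hap362: 4
The smallest is 1, between Hap380 and Hap211.

1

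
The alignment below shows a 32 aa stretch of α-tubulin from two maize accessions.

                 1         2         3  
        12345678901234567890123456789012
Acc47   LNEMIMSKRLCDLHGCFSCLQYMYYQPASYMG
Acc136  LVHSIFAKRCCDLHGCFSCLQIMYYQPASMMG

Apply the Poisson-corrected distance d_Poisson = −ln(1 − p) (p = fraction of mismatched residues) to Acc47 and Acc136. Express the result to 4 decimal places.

Differing sites — 2:N/V; 3:E/H; 4:M/S; 6:M/F; 7:S/A; 10:L/C; 22:Y/I; 30:Y/M.
p = 8/32 = 0.250000.
d = −ln(1 − 0.250000) = −ln(0.750000) = 0.2877.

0.2877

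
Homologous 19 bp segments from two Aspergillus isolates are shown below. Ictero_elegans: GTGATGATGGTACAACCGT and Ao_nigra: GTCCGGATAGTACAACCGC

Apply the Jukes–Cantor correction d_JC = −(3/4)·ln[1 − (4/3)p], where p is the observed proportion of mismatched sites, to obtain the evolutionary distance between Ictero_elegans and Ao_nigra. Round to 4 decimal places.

0.3241

Mismatches occur at site 3 (G↔C), site 4 (A↔C), site 5 (T↔G), site 9 (G↔A), site 19 (T↔C).
p = 5/19 = 0.263158.
d = −0.75 · ln(1 − (4/3)·0.263158) = −0.75 · ln(0.649123) = −0.75 · (-0.432133) = 0.3241.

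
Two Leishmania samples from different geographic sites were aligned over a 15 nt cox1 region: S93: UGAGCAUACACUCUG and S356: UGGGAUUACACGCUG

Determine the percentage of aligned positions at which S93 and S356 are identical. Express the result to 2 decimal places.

The sequences differ at positions 3 (A/G), 5 (C/A), 6 (A/U), 12 (U/G).
11 of the 15 sites match, so the percent identity is 11/15 × 100 = 73.33%.

73.33%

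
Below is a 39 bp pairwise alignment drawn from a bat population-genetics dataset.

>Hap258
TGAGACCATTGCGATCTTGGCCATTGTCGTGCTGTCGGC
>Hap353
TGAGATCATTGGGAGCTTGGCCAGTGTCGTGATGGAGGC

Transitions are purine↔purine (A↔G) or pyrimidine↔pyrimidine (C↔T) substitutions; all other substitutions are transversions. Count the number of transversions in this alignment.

6

Differing sites — 6:C/T (Ti); 12:C/G (Tv); 15:T/G (Tv); 24:T/G (Tv); 32:C/A (Tv); 35:T/G (Tv); 36:C/A (Tv).
Of the 7 differences, 1 transition and 6 transversions, so the answer is 6.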